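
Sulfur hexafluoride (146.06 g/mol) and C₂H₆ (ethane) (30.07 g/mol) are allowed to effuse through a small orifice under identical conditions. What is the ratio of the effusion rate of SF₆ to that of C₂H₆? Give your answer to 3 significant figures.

0.454

From Graham's law, rate_SF₆/rate_C₂H₆ = √(M_C₂H₆/M_SF₆) = √(30.07/146.06) = √0.2059 = 0.454.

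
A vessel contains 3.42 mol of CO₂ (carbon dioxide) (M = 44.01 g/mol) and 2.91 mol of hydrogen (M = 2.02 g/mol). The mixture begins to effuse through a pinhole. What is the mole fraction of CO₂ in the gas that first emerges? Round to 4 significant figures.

Effusion rate of each component ∝ n_i/√M_i (partial pressure × 1/√M).
So x_CO₂ in the escaping gas = (n_CO₂/√M_CO₂) / Σ(n_i/√M_i)
= (3.42/√44.01) / (3.42/√44.01 + 2.91/√2.02) = 0.5155/(0.5155 + 2.047) = 0.2011.

0.2011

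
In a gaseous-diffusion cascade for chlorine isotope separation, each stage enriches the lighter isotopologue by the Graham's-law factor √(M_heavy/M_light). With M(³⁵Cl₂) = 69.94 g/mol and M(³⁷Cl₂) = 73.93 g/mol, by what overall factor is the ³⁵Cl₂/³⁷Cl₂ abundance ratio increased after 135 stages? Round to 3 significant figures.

42.3

After 135 stages the ratio has grown by (√(73.93/69.94))^135 = (73.93/69.94)^(135/2).
= 1.05705^(135/2) = 42.3.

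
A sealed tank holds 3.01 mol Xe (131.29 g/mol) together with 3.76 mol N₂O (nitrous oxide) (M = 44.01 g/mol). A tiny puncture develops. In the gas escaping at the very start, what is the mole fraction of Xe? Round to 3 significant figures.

The effusion rate of species i is ∝ p_i/√M_i ∝ n_i/√M_i.
So x_Xe in the escaping gas = (n_Xe/√M_Xe) / Σ(n_i/√M_i)
= (3.01/√131.29) / (3.01/√131.29 + 3.76/√44.01) = 0.2627/(0.2627 + 0.5668) = 0.317.

0.317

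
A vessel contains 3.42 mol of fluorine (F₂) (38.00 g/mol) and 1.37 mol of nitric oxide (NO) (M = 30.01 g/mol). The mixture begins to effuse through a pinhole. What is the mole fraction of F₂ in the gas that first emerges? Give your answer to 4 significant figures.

0.6893

The effusion rate of species i is ∝ p_i/√M_i ∝ n_i/√M_i.
Mole fraction of F₂ in the effusate = (n_F₂/√M_F₂) / (n_F₂/√M_F₂ + n_NO/√M_NO)
= (3.42/√38.00) / (3.42/√38.00 + 1.37/√30.01) = 0.5548/(0.5548 + 0.2501) = 0.6893.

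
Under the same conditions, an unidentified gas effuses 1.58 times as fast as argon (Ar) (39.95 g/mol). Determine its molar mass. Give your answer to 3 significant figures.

16.0 g/mol

Since effusion rate ∝ 1/√M, rate_X/rate_Ar = √(M_Ar/M_X).
1.58 = √(39.95/M_X)
M_X = 39.95 / 1.58² = 39.95 / 2.496 = 16.0 g/mol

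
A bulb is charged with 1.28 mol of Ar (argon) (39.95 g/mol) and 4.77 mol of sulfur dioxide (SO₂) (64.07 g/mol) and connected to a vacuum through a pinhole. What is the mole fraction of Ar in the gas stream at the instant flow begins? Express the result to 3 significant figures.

0.254

The effusion rate of species i is ∝ p_i/√M_i ∝ n_i/√M_i.
x_Ar(eff) = (n_Ar/√M_Ar) / (n_Ar/√M_Ar + n_SO₂/√M_SO₂)
= (1.28/√39.95) / (1.28/√39.95 + 4.77/√64.07) = 0.2025/(0.2025 + 0.5959) = 0.254.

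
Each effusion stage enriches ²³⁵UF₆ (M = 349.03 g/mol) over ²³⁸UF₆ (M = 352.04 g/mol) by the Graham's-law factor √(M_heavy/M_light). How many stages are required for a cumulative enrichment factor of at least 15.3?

With α = √(352.04/349.03) per stage, ln α = ½ ln(1.00862) = 0.004293.
Need α^N ≥ 15.3 ⇒ N ≥ ln(15.3) / ln α = 2.728 / 0.004293 = 635.35.
So at least 636 stages are needed.

636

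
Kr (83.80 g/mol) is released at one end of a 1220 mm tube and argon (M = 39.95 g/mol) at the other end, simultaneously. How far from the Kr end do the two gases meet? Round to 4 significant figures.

498.3 mm

In equal time, each gas travels a distance ∝ its rate ∝ 1/√M, so d_Kr/d_Ar = √(M_Ar/M_Kr) = √(39.95/83.80) = 0.6905.
With d_Kr + d_Ar = 1220 mm, d_Ar = 1220/(1 + 0.6905) = 721.7 mm.
d_Kr = 1220 − 721.7 = 498.3 mm.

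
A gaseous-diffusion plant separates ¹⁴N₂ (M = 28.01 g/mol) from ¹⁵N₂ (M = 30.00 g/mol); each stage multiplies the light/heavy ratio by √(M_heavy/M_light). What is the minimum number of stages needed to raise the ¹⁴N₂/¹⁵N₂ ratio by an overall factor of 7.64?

60

Single-stage factor α = √(30.00/28.01), so ln α = ½ ln(1.07105) = 0.03432.
Need α^N ≥ 7.64 ⇒ N ≥ ln(7.64) / ln α = 2.033 / 0.03432 = 59.25.
So at least 60 stages are needed.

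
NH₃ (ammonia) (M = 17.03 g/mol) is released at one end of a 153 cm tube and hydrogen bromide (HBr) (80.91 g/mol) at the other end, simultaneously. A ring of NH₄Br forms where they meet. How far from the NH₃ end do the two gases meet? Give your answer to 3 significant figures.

105 cm

In equal time, each gas travels a distance ∝ its rate ∝ 1/√M, so d_NH₃/d_HBr = √(M_HBr/M_NH₃) = √(80.91/17.03) = 2.180.
With d_NH₃ + d_HBr = 153 cm, d_HBr = 153/(1 + 2.180) = 48.12 cm.
d_NH₃ = 153 − 48.12 = 105 cm.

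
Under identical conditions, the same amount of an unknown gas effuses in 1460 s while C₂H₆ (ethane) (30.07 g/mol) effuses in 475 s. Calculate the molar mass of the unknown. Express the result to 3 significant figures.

284 g/mol

By Graham's law, t_X/t_C₂H₆ = √(M_X/M_C₂H₆).
1460/475 = 3.074 = √(M_X/30.07)
M_X = 30.07 × 3.074² = 30.07 × 9.448 = 284 g/mol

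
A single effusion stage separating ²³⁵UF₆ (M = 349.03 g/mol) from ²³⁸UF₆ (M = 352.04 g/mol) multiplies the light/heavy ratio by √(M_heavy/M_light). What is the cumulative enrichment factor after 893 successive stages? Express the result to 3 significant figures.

The single-stage factor is √(M_heavy/M_light), so 893 stages give [√(352.04/349.03)]^893 = (352.04/349.03)^(893/2).
= 1.00862^(893/2) = 46.3.

46.3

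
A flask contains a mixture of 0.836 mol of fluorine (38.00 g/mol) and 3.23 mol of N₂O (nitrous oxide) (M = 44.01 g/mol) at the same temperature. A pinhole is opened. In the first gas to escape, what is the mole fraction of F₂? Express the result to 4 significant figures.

0.2179

Rate_i ∝ x_i/√M_i (Graham's law weighted by mole fraction), so the effusate composition follows n_i/√M_i.
x_F₂(eff) = (n_F₂/√M_F₂) / (n_F₂/√M_F₂ + n_N₂O/√M_N₂O)
= (0.836/√38.00) / (0.836/√38.00 + 3.23/√44.01) = 0.1356/(0.1356 + 0.4869) = 0.2179.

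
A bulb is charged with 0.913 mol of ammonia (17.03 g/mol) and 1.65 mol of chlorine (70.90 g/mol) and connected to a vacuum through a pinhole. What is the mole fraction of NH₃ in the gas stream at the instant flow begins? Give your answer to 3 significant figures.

0.530

Effusion rate of each component ∝ n_i/√M_i (partial pressure × 1/√M).
So x_NH₃ in the escaping gas = (n_NH₃/√M_NH₃) / Σ(n_i/√M_i)
= (0.913/√17.03) / (0.913/√17.03 + 1.65/√70.90) = 0.2212/(0.2212 + 0.1960) = 0.530.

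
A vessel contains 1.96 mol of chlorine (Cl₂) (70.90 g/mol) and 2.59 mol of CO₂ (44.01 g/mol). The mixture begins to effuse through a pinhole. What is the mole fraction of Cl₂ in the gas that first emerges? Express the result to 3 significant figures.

0.374

Rate_i ∝ x_i/√M_i (Graham's law weighted by mole fraction), so the effusate composition follows n_i/√M_i.
x_Cl₂(eff) = (n_Cl₂/√M_Cl₂) / (n_Cl₂/√M_Cl₂ + n_CO₂/√M_CO₂)
= (1.96/√70.90) / (1.96/√70.90 + 2.59/√44.01) = 0.2328/(0.2328 + 0.3904) = 0.374.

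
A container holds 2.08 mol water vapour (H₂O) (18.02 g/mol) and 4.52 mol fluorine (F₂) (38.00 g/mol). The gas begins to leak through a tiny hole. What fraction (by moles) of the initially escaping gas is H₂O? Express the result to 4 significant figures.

0.4006

Each component's effusion rate ∝ (its partial pressure)·(1/√M) ∝ n_i/√M_i.
So x_H₂O in the escaping gas = (n_H₂O/√M_H₂O) / Σ(n_i/√M_i)
= (2.08/√18.02) / (2.08/√18.02 + 4.52/√38.00) = 0.4900/(0.4900 + 0.7332) = 0.4006.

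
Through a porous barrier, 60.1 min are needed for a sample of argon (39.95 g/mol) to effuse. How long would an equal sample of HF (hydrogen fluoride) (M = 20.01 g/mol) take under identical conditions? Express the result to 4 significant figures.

By Graham's law, t_HF/t_Ar = √(M_HF/M_Ar) = √(20.01/39.95) = √0.5009 = 0.7077.
So the time for HF is 60.1 × 0.7077 = 42.53 min.

42.53 min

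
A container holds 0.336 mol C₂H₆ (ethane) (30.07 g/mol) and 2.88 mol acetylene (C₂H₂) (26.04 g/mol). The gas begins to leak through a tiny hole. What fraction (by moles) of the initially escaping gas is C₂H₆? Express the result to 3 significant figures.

Effusion rate of each component ∝ n_i/√M_i (partial pressure × 1/√M).
x_C₂H₆(eff) = (n_C₂H₆/√M_C₂H₆) / (n_C₂H₆/√M_C₂H₆ + n_C₂H₂/√M_C₂H₂)
= (0.336/√30.07) / (0.336/√30.07 + 2.88/√26.04) = 0.06127/(0.06127 + 0.5644) = 0.0979.

0.0979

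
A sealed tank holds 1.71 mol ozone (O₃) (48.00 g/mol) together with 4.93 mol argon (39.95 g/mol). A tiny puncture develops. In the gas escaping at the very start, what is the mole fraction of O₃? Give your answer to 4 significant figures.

Each component's effusion rate ∝ (its partial pressure)·(1/√M) ∝ n_i/√M_i.
So x_O₃ in the escaping gas = (n_O₃/√M_O₃) / Σ(n_i/√M_i)
= (1.71/√48.00) / (1.71/√48.00 + 4.93/√39.95) = 0.2468/(0.2468 + 0.7800) = 0.2404.

0.2404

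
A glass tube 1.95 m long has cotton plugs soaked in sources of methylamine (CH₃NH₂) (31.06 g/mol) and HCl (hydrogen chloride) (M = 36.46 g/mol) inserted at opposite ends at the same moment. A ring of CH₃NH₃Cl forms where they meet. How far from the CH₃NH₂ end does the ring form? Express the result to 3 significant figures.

1.01 m

Distances travelled in equal time are proportional to diffusion rates, so d_CH₃NH₂/d_HCl = √(M_HCl/M_CH₃NH₂) = √(36.46/31.06) = 1.083.
With d_CH₃NH₂ + d_HCl = 1.95 m, d_HCl = 1.95/(1 + 1.083) = 0.9359 m.
d_CH₃NH₂ = 1.95 − 0.9359 = 1.01 m.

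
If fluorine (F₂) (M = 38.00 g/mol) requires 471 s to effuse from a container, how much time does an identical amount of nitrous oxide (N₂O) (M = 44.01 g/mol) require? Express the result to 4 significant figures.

506.9 s

Graham's law gives t_N₂O/t_F₂ = √(M_N₂O/M_F₂) = √(44.01/38.00) = √1.158 = 1.076.
So the time for N₂O is 471 × 1.076 = 506.9 s.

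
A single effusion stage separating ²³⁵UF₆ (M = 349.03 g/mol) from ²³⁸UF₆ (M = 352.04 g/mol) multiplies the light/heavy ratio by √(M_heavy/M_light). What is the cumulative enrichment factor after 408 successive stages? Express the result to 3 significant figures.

5.76

The single-stage factor is √(M_heavy/M_light), so 408 stages give [√(352.04/349.03)]^408 = (352.04/349.03)^(408/2).
= 1.00862^204 = 5.76.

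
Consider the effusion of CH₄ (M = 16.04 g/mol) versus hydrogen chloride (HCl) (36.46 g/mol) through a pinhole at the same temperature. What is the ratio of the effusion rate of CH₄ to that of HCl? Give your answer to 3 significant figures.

Graham's law gives rate_CH₄/rate_HCl = √(M_HCl/M_CH₄) = √(36.46/16.04) = √2.273 = 1.51.

1.51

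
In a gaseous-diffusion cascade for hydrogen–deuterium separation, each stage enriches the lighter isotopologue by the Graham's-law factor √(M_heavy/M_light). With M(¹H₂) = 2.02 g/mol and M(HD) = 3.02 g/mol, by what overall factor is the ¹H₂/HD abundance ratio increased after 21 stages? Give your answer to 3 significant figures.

68.2

The single-stage factor is √(M_heavy/M_light), so 21 stages give [√(3.02/2.02)]^21 = (3.02/2.02)^(21/2).
= 1.49505^(21/2) = 68.2.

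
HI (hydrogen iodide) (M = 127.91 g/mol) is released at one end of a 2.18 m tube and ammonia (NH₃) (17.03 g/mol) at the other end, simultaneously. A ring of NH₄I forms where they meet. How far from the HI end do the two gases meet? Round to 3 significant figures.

Distances travelled in equal time are proportional to diffusion rates, so d_HI/d_NH₃ = √(M_NH₃/M_HI) = √(17.03/127.91) = 0.3649.
With d_HI + d_NH₃ = 2.18 m, d_NH₃ = 2.18/(1 + 0.3649) = 1.597 m.
d_HI = 2.18 − 1.597 = 0.583 m.

0.583 m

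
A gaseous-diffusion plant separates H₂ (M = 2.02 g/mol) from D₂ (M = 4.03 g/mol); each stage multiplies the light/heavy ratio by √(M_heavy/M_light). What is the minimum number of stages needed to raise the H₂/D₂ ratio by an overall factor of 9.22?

Single-stage factor α = √(4.03/2.02), so ln α = ½ ln(1.99505) = 0.3453.
Need α^N ≥ 9.22 ⇒ N ≥ ln(9.22) / ln α = 2.221 / 0.3453 = 6.43.
Minimum whole number of stages: N = 7.

7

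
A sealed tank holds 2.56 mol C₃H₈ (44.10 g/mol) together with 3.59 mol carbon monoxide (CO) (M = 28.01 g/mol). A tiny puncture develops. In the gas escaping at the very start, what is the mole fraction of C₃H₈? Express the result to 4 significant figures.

0.3624

The effusion rate of species i is ∝ p_i/√M_i ∝ n_i/√M_i.
So x_C₃H₈ in the escaping gas = (n_C₃H₈/√M_C₃H₈) / Σ(n_i/√M_i)
= (2.56/√44.10) / (2.56/√44.10 + 3.59/√28.01) = 0.3855/(0.3855 + 0.6783) = 0.3624.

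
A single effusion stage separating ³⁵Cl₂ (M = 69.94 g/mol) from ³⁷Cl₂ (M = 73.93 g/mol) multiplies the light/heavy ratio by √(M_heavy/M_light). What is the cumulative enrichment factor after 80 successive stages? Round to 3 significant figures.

9.20

The single-stage factor is √(M_heavy/M_light), so 80 stages give [√(73.93/69.94)]^80 = (73.93/69.94)^(80/2).
= 1.05705^40 = 9.20.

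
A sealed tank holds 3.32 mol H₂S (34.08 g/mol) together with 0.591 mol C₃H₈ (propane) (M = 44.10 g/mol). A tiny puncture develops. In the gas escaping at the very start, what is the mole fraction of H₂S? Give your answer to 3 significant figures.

0.865

Each component's effusion rate ∝ (its partial pressure)·(1/√M) ∝ n_i/√M_i.
x_H₂S(eff) = (n_H₂S/√M_H₂S) / (n_H₂S/√M_H₂S + n_C₃H₈/√M_C₃H₈)
= (3.32/√34.08) / (3.32/√34.08 + 0.591/√44.10) = 0.5687/(0.5687 + 0.08900) = 0.865.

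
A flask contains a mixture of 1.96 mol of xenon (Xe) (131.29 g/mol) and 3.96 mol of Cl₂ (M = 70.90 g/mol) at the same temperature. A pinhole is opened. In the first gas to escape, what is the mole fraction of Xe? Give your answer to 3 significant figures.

0.267

Each component's effusion rate ∝ (its partial pressure)·(1/√M) ∝ n_i/√M_i.
Mole fraction of Xe in the effusate = (n_Xe/√M_Xe) / (n_Xe/√M_Xe + n_Cl₂/√M_Cl₂)
= (1.96/√131.29) / (1.96/√131.29 + 3.96/√70.90) = 0.1711/(0.1711 + 0.4703) = 0.267.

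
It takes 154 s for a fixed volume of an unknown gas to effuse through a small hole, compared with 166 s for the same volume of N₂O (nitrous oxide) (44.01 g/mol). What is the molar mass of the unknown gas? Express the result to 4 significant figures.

Graham's law gives t_X/t_N₂O = √(M_X/M_N₂O).
154/166 = 0.9277 = √(M_X/44.01)
M_X = 44.01 × 0.9277² = 44.01 × 0.8606 = 37.88 g/mol

37.88 g/mol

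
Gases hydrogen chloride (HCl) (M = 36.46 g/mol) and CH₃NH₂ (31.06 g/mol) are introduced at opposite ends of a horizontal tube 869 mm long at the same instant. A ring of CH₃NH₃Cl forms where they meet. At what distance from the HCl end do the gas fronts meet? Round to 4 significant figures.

Distances travelled in equal time are proportional to diffusion rates, so d_HCl/d_CH₃NH₂ = √(M_CH₃NH₂/M_HCl) = √(31.06/36.46) = 0.9230.
With d_HCl + d_CH₃NH₂ = 869 mm, d_CH₃NH₂ = 869/(1 + 0.9230) = 451.9 mm.
d_HCl = 869 − 451.9 = 417.1 mm.

417.1 mm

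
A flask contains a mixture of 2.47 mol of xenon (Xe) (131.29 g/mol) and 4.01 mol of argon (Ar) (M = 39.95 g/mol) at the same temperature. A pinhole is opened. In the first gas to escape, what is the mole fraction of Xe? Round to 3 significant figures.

The effusion rate of species i is ∝ p_i/√M_i ∝ n_i/√M_i.
Mole fraction of Xe in the effusate = (n_Xe/√M_Xe) / (n_Xe/√M_Xe + n_Ar/√M_Ar)
= (2.47/√131.29) / (2.47/√131.29 + 4.01/√39.95) = 0.2156/(0.2156 + 0.6344) = 0.254.

0.254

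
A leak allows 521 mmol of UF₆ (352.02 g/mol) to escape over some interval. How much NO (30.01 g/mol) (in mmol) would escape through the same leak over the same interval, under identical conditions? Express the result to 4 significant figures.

Using Graham's law: rate_NO/rate_UF₆ = √(M_UF₆/M_NO) = √(352.02/30.01) = √11.73 = 3.425.
So the amount for NO is 521 × 3.425 = 1784 mmol.

1784 mmol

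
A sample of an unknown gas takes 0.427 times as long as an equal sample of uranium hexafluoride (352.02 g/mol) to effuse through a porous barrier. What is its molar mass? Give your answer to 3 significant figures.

64.2 g/mol

By Graham's law, t_X/t_UF₆ = √(M_X/M_UF₆).
0.427 = √(M_X/352.02)
M_X = 352.02 × 0.427² = 352.02 × 0.1823 = 64.2 g/mol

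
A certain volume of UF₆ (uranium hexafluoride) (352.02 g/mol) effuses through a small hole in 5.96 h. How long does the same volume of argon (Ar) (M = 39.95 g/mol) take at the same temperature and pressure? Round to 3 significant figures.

2.01 h

From Graham's law, t_Ar/t_UF₆ = √(M_Ar/M_UF₆) = √(39.95/352.02) = √0.1135 = 0.3369.
So the time for Ar is 5.96 × 0.3369 = 2.01 h.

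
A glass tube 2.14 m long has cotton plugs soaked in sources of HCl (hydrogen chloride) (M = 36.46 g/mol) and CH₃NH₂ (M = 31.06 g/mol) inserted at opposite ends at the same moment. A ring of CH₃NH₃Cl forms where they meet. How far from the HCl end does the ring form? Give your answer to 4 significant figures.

The fronts meet when d_HCl + d_CH₃NH₂ = L with d_HCl/d_CH₃NH₂ = √(M_CH₃NH₂/M_HCl) (Graham's law). Here √(M_CH₃NH₂/M_HCl) = √(31.06/36.46) = 0.9230.
With d_HCl + d_CH₃NH₂ = 2.14 m, d_CH₃NH₂ = 2.14/(1 + 0.9230) = 1.113 m.
d_HCl = 2.14 − 1.113 = 1.027 m.

1.027 m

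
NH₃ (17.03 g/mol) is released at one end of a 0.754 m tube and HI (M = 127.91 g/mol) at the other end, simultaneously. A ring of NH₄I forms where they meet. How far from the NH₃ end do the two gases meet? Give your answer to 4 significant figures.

Distances travelled in equal time are proportional to diffusion rates, so d_NH₃/d_HI = √(M_HI/M_NH₃) = √(127.91/17.03) = 2.741.
With d_NH₃ + d_HI = 0.754 m, d_HI = 0.754/(1 + 2.741) = 0.2016 m.
d_NH₃ = 0.754 − 0.2016 = 0.5524 m.

0.5524 m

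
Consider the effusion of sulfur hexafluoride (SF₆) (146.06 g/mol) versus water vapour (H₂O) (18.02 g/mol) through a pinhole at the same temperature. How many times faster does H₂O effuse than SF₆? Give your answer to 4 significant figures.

2.847

From Graham's law, rate_H₂O/rate_SF₆ = √(M_SF₆/M_H₂O) = √(146.06/18.02) = √8.105 = 2.847.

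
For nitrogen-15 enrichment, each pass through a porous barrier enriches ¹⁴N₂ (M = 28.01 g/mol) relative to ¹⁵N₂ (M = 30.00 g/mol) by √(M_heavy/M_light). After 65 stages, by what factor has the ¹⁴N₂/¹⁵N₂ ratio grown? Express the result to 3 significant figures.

9.31

After 65 stages the ratio has grown by (√(30.00/28.01))^65 = (30.00/28.01)^(65/2).
= 1.07105^(65/2) = 9.31.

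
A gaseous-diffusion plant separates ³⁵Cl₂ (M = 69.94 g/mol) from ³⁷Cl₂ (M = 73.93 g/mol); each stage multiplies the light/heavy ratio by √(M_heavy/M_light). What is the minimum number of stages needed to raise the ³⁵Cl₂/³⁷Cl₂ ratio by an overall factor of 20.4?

Single-stage factor α = √(73.93/69.94), so ln α = ½ ln(1.05705) = 0.02774.
Need α^N ≥ 20.4 ⇒ N ≥ ln(20.4) / ln α = 3.016 / 0.02774 = 108.71.
Minimum whole number of stages: N = 109.

109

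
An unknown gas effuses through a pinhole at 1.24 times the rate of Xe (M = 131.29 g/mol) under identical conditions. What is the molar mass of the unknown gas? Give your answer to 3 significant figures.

85.4 g/mol

Graham's law gives rate_X/rate_Xe = √(M_Xe/M_X).
1.24 = √(131.29/M_X)
M_X = 131.29 / 1.24² = 131.29 / 1.538 = 85.4 g/mol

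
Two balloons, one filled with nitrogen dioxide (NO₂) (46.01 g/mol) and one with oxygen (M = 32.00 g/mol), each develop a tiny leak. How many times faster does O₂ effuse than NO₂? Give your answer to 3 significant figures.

Graham's law gives rate_O₂/rate_NO₂ = √(M_NO₂/M_O₂) = √(46.01/32.00) = √1.438 = 1.20.

1.20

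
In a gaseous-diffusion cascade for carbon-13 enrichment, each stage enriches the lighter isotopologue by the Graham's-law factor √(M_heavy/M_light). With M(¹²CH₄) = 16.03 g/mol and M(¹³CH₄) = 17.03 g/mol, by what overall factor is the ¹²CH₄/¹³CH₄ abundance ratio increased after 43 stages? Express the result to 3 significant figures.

3.67

Each stage multiplies the ratio by α = √(17.03/16.03), so after 43 stages the overall factor is α^43 = (17.03/16.03)^(43/2).
= 1.06238^(43/2) = 3.67.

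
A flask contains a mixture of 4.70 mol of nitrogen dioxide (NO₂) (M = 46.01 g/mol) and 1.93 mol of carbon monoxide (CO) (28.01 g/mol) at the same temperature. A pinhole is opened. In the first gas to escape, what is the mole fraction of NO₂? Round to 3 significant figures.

0.655

Rate_i ∝ x_i/√M_i (Graham's law weighted by mole fraction), so the effusate composition follows n_i/√M_i.
Mole fraction of NO₂ in the effusate = (n_NO₂/√M_NO₂) / (n_NO₂/√M_NO₂ + n_CO/√M_CO)
= (4.70/√46.01) / (4.70/√46.01 + 1.93/√28.01) = 0.6929/(0.6929 + 0.3647) = 0.655.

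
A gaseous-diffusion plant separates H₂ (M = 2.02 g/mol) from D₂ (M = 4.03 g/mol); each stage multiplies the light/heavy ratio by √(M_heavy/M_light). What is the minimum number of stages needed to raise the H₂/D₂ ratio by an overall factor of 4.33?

5

Per stage α = (4.03/2.02)^(1/2) = 1.99505^0.5, giving ln α = 0.3453.
Need α^N ≥ 4.33 ⇒ N ≥ ln(4.33) / ln α = 1.466 / 0.3453 = 4.24.
So at least 5 stages are needed.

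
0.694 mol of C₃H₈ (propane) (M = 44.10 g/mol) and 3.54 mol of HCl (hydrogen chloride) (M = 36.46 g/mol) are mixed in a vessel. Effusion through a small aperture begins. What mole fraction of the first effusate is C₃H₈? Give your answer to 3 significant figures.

0.151

Effusion rate of each component ∝ n_i/√M_i (partial pressure × 1/√M).
So x_C₃H₈ in the escaping gas = (n_C₃H₈/√M_C₃H₈) / Σ(n_i/√M_i)
= (0.694/√44.10) / (0.694/√44.10 + 3.54/√36.46) = 0.1045/(0.1045 + 0.5863) = 0.151.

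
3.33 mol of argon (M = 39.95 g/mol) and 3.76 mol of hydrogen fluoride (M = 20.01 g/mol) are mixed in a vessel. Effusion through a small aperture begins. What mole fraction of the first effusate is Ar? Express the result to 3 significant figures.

Rate_i ∝ x_i/√M_i (Graham's law weighted by mole fraction), so the effusate composition follows n_i/√M_i.
Mole fraction of Ar in the effusate = (n_Ar/√M_Ar) / (n_Ar/√M_Ar + n_HF/√M_HF)
= (3.33/√39.95) / (3.33/√39.95 + 3.76/√20.01) = 0.5268/(0.5268 + 0.8406) = 0.385.

0.385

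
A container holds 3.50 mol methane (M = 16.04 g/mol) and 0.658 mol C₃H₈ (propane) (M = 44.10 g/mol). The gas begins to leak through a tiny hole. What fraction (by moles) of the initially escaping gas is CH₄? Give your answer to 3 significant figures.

0.898

Each component's effusion rate ∝ (its partial pressure)·(1/√M) ∝ n_i/√M_i.
x_CH₄(eff) = (n_CH₄/√M_CH₄) / (n_CH₄/√M_CH₄ + n_C₃H₈/√M_C₃H₈)
= (3.50/√16.04) / (3.50/√16.04 + 0.658/√44.10) = 0.8739/(0.8739 + 0.09908) = 0.898.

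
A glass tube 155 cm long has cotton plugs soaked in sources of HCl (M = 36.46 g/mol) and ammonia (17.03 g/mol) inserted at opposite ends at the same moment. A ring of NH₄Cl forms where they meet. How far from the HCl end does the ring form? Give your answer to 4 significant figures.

62.93 cm

Graham's law gives d_HCl/d_NH₃ = rate_HCl/rate_NH₃ = √(M_NH₃/M_HCl) = √(17.03/36.46) = 0.6834.
With d_HCl + d_NH₃ = 155 cm, d_NH₃ = 155/(1 + 0.6834) = 92.07 cm.
d_HCl = 155 − 92.07 = 62.93 cm.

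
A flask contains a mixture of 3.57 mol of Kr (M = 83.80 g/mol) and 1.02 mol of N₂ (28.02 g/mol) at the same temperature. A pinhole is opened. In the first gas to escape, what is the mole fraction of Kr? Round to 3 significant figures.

Effusion rate of each component ∝ n_i/√M_i (partial pressure × 1/√M).
Mole fraction of Kr in the effusate = (n_Kr/√M_Kr) / (n_Kr/√M_Kr + n_N₂/√M_N₂)
= (3.57/√83.80) / (3.57/√83.80 + 1.02/√28.02) = 0.3900/(0.3900 + 0.1927) = 0.669.

0.669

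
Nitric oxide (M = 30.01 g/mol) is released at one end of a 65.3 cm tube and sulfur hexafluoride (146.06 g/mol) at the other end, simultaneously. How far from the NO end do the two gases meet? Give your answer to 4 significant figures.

44.93 cm

Distances travelled in equal time are proportional to diffusion rates, so d_NO/d_SF₆ = √(M_SF₆/M_NO) = √(146.06/30.01) = 2.206.
With d_NO + d_SF₆ = 65.3 cm, d_SF₆ = 65.3/(1 + 2.206) = 20.37 cm.
d_NO = 65.3 − 20.37 = 44.93 cm.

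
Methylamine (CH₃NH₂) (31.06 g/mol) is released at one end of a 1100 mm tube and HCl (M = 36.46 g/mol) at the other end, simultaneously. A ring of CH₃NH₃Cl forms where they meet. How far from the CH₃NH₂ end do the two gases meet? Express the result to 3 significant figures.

Graham's law gives d_CH₃NH₂/d_HCl = rate_CH₃NH₂/rate_HCl = √(M_HCl/M_CH₃NH₂) = √(36.46/31.06) = 1.083.
With d_CH₃NH₂ + d_HCl = 1100 mm, d_HCl = 1100/(1 + 1.083) = 528.0 mm.
d_CH₃NH₂ = 1100 − 528.0 = 572 mm.

572 mm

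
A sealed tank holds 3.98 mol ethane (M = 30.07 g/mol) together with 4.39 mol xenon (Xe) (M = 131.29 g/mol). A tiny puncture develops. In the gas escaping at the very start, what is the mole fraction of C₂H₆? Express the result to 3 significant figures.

Rate_i ∝ x_i/√M_i (Graham's law weighted by mole fraction), so the effusate composition follows n_i/√M_i.
So x_C₂H₆ in the escaping gas = (n_C₂H₆/√M_C₂H₆) / Σ(n_i/√M_i)
= (3.98/√30.07) / (3.98/√30.07 + 4.39/√131.29) = 0.7258/(0.7258 + 0.3831) = 0.655.

0.655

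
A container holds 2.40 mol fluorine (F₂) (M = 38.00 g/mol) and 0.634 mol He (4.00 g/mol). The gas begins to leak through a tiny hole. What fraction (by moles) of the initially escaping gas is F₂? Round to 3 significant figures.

0.551

Rate_i ∝ x_i/√M_i (Graham's law weighted by mole fraction), so the effusate composition follows n_i/√M_i.
x_F₂(eff) = (n_F₂/√M_F₂) / (n_F₂/√M_F₂ + n_He/√M_He)
= (2.40/√38.00) / (2.40/√38.00 + 0.634/√4.00) = 0.3893/(0.3893 + 0.3170) = 0.551.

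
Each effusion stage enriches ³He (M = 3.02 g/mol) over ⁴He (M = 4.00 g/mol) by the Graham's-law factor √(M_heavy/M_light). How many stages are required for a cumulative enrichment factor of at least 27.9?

With α = √(4.00/3.02) per stage, ln α = ½ ln(1.32450) = 0.1405.
Need α^N ≥ 27.9 ⇒ N ≥ ln(27.9) / ln α = 3.329 / 0.1405 = 23.69.
Rounding up, N = 24 stages.

24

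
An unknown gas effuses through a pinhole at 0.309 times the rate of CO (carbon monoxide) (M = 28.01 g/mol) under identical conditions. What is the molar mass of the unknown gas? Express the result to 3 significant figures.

293 g/mol

By Graham's law, rate_X/rate_CO = √(M_CO/M_X).
0.309 = √(28.01/M_X)
M_X = 28.01 / 0.309² = 28.01 / 0.09548 = 293 g/mol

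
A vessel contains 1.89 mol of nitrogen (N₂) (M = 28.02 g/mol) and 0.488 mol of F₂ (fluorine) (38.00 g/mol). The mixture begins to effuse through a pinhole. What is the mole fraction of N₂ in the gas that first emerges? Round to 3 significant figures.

Each component's effusion rate ∝ (its partial pressure)·(1/√M) ∝ n_i/√M_i.
x_N₂(eff) = (n_N₂/√M_N₂) / (n_N₂/√M_N₂ + n_F₂/√M_F₂)
= (1.89/√28.02) / (1.89/√28.02 + 0.488/√38.00) = 0.3570/(0.3570 + 0.07916) = 0.819.

0.819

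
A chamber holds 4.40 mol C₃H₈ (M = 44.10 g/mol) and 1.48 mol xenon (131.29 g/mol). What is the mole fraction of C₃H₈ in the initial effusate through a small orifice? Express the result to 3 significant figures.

0.837

Effusion rate of each component ∝ n_i/√M_i (partial pressure × 1/√M).
So x_C₃H₈ in the escaping gas = (n_C₃H₈/√M_C₃H₈) / Σ(n_i/√M_i)
= (4.40/√44.10) / (4.40/√44.10 + 1.48/√131.29) = 0.6626/(0.6626 + 0.1292) = 0.837.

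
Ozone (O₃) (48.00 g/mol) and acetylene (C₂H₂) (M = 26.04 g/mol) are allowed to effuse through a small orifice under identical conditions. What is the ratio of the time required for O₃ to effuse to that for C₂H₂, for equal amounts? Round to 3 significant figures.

1.36

Since effusion rate ∝ 1/√M, t_O₃/t_C₂H₂ = √(M_O₃/M_C₂H₂) = √(48.00/26.04) = √1.843 = 1.36.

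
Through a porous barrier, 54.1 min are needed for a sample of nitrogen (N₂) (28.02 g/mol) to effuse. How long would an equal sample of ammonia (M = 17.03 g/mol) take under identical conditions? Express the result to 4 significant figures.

42.18 min

From Graham's law, t_NH₃/t_N₂ = √(M_NH₃/M_N₂) = √(17.03/28.02) = √0.6078 = 0.7796.
So the time for NH₃ is 54.1 × 0.7796 = 42.18 min.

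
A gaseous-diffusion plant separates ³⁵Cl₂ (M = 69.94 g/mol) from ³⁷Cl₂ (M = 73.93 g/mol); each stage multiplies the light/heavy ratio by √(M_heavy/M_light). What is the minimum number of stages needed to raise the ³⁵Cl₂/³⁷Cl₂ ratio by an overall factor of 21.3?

111

Single-stage factor α = √(73.93/69.94), so ln α = ½ ln(1.05705) = 0.02774.
Need α^N ≥ 21.3 ⇒ N ≥ ln(21.3) / ln α = 3.059 / 0.02774 = 110.26.
So at least 111 stages are needed.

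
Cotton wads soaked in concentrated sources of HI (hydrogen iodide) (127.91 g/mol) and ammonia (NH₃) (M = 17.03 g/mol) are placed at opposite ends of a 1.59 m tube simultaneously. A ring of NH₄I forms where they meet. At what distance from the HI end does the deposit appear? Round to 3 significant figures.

In equal time, each gas travels a distance ∝ its rate ∝ 1/√M, so d_HI/d_NH₃ = √(M_NH₃/M_HI) = √(17.03/127.91) = 0.3649.
With d_HI + d_NH₃ = 1.59 m, d_NH₃ = 1.59/(1 + 0.3649) = 1.165 m.
d_HI = 1.59 − 1.165 = 0.425 m.

0.425 m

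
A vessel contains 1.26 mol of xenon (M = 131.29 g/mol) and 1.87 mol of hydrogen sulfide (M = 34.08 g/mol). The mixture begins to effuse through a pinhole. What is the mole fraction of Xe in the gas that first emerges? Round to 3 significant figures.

Rate_i ∝ x_i/√M_i (Graham's law weighted by mole fraction), so the effusate composition follows n_i/√M_i.
So x_Xe in the escaping gas = (n_Xe/√M_Xe) / Σ(n_i/√M_i)
= (1.26/√131.29) / (1.26/√131.29 + 1.87/√34.08) = 0.1100/(0.1100 + 0.3203) = 0.256.

0.256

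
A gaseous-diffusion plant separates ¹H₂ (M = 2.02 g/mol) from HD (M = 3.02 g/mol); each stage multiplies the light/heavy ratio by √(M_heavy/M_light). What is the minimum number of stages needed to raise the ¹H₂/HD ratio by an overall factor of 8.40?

Single-stage factor α = √(3.02/2.02), so ln α = ½ ln(1.49505) = 0.2011.
Need α^N ≥ 8.40 ⇒ N ≥ ln(8.40) / ln α = 2.128 / 0.2011 = 10.58.
Rounding up, N = 11 stages.

11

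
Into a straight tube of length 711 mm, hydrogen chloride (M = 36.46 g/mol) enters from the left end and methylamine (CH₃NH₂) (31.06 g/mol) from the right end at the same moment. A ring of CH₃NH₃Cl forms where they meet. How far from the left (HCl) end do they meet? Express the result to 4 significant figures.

Graham's law gives d_HCl/d_CH₃NH₂ = rate_HCl/rate_CH₃NH₂ = √(M_CH₃NH₂/M_HCl) = √(31.06/36.46) = 0.9230.
With d_HCl + d_CH₃NH₂ = 711 mm, d_CH₃NH₂ = 711/(1 + 0.9230) = 369.7 mm.
d_HCl = 711 − 369.7 = 341.3 mm.

341.3 mm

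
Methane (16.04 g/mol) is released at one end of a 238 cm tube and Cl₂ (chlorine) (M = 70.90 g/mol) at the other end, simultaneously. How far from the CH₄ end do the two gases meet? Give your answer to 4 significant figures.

161.3 cm

Graham's law gives d_CH₄/d_Cl₂ = rate_CH₄/rate_Cl₂ = √(M_Cl₂/M_CH₄) = √(70.90/16.04) = 2.102.
With d_CH₄ + d_Cl₂ = 238 cm, d_Cl₂ = 238/(1 + 2.102) = 76.71 cm.
d_CH₄ = 238 − 76.71 = 161.3 cm.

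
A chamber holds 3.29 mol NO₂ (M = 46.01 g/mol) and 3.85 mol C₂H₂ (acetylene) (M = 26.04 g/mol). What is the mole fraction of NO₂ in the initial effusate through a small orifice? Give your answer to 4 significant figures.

Rate_i ∝ x_i/√M_i (Graham's law weighted by mole fraction), so the effusate composition follows n_i/√M_i.
Mole fraction of NO₂ in the effusate = (n_NO₂/√M_NO₂) / (n_NO₂/√M_NO₂ + n_C₂H₂/√M_C₂H₂)
= (3.29/√46.01) / (3.29/√46.01 + 3.85/√26.04) = 0.4850/(0.4850 + 0.7545) = 0.3913.

0.3913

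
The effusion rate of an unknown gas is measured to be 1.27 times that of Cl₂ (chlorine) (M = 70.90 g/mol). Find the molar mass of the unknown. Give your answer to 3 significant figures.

From Graham's law, rate_X/rate_Cl₂ = √(M_Cl₂/M_X).
1.27 = √(70.90/M_X)
M_X = 70.90 / 1.27² = 70.90 / 1.613 = 44.0 g/mol

44.0 g/mol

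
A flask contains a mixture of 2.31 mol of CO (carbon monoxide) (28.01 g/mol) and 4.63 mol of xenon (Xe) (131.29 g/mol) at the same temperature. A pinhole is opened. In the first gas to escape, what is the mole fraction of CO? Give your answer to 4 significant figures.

0.5193

Each component's effusion rate ∝ (its partial pressure)·(1/√M) ∝ n_i/√M_i.
x_CO(eff) = (n_CO/√M_CO) / (n_CO/√M_CO + n_Xe/√M_Xe)
= (2.31/√28.01) / (2.31/√28.01 + 4.63/√131.29) = 0.4365/(0.4365 + 0.4041) = 0.5193.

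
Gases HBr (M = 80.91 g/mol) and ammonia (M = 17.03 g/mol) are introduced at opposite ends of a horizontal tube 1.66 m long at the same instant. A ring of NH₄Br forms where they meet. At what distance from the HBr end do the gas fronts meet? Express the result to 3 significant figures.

0.522 m

The fronts meet when d_HBr + d_NH₃ = L with d_HBr/d_NH₃ = √(M_NH₃/M_HBr) (Graham's law). Here √(M_NH₃/M_HBr) = √(17.03/80.91) = 0.4588.
With d_HBr + d_NH₃ = 1.66 m, d_NH₃ = 1.66/(1 + 0.4588) = 1.138 m.
d_HBr = 1.66 − 1.138 = 0.522 m.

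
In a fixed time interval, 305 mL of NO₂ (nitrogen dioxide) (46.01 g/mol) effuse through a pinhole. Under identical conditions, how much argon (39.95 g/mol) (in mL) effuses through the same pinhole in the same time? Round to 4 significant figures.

327.3 mL

Graham's law gives rate_Ar/rate_NO₂ = √(M_NO₂/M_Ar) = √(46.01/39.95) = √1.152 = 1.073.
So the volume for Ar is 305 × 1.073 = 327.3 mL.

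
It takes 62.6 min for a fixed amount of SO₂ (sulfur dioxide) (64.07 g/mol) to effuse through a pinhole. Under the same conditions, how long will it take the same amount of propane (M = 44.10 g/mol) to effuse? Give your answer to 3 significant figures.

By Graham's law, t_C₃H₈/t_SO₂ = √(M_C₃H₈/M_SO₂) = √(44.10/64.07) = √0.6883 = 0.8296.
So the time for C₃H₈ is 62.6 × 0.8296 = 51.9 min.

51.9 min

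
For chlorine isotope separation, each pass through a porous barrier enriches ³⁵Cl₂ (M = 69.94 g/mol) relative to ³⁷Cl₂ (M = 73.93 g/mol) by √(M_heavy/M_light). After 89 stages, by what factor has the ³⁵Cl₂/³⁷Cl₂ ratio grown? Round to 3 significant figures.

11.8

Each stage multiplies the ratio by α = √(73.93/69.94), so after 89 stages the overall factor is α^89 = (73.93/69.94)^(89/2).
= 1.05705^(89/2) = 11.8.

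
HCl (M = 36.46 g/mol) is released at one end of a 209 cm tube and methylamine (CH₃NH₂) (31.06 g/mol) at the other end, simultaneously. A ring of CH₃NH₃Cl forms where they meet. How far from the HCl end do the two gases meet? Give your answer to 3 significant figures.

100 cm

Graham's law gives d_HCl/d_CH₃NH₂ = rate_HCl/rate_CH₃NH₂ = √(M_CH₃NH₂/M_HCl) = √(31.06/36.46) = 0.9230.
With d_HCl + d_CH₃NH₂ = 209 cm, d_CH₃NH₂ = 209/(1 + 0.9230) = 108.7 cm.
d_HCl = 209 − 108.7 = 100 cm.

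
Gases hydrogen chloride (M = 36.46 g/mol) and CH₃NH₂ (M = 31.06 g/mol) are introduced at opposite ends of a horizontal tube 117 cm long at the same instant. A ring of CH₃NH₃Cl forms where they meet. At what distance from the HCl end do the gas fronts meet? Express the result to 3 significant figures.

56.2 cm

Graham's law gives d_HCl/d_CH₃NH₂ = rate_HCl/rate_CH₃NH₂ = √(M_CH₃NH₂/M_HCl) = √(31.06/36.46) = 0.9230.
With d_HCl + d_CH₃NH₂ = 117 cm, d_CH₃NH₂ = 117/(1 + 0.9230) = 60.84 cm.
d_HCl = 117 − 60.84 = 56.2 cm.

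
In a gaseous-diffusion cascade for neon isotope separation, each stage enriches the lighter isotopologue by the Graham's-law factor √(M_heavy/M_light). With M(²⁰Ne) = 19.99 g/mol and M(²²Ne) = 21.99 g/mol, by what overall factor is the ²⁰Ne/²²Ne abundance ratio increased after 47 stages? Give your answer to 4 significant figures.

9.401

After 47 stages the ratio has grown by (√(21.99/19.99))^47 = (21.99/19.99)^(47/2).
= 1.10005^(47/2) = 9.401.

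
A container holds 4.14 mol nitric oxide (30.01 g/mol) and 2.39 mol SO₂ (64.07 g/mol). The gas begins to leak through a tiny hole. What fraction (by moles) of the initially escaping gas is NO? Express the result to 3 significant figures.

Each component's effusion rate ∝ (its partial pressure)·(1/√M) ∝ n_i/√M_i.
So x_NO in the escaping gas = (n_NO/√M_NO) / Σ(n_i/√M_i)
= (4.14/√30.01) / (4.14/√30.01 + 2.39/√64.07) = 0.7557/(0.7557 + 0.2986) = 0.717.

0.717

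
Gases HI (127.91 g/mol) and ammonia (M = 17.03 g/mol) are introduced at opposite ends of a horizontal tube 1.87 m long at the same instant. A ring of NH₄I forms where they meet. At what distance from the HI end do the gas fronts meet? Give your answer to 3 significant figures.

Graham's law gives d_HI/d_NH₃ = rate_HI/rate_NH₃ = √(M_NH₃/M_HI) = √(17.03/127.91) = 0.3649.
With d_HI + d_NH₃ = 1.87 m, d_NH₃ = 1.87/(1 + 0.3649) = 1.370 m.
d_HI = 1.87 − 1.370 = 0.500 m.

0.500 m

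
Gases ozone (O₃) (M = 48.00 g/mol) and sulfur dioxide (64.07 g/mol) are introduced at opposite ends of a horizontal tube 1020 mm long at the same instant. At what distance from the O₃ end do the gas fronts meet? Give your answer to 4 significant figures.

546.8 mm

Distances travelled in equal time are proportional to diffusion rates, so d_O₃/d_SO₂ = √(M_SO₂/M_O₃) = √(64.07/48.00) = 1.155.
With d_O₃ + d_SO₂ = 1020 mm, d_SO₂ = 1020/(1 + 1.155) = 473.2 mm.
d_O₃ = 1020 − 473.2 = 546.8 mm.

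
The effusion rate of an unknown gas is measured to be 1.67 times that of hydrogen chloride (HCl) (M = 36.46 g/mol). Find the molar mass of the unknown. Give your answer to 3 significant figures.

Since effusion rate ∝ 1/√M, rate_X/rate_HCl = √(M_HCl/M_X).
1.67 = √(36.46/M_X)
M_X = 36.46 / 1.67² = 36.46 / 2.789 = 13.1 g/mol

13.1 g/mol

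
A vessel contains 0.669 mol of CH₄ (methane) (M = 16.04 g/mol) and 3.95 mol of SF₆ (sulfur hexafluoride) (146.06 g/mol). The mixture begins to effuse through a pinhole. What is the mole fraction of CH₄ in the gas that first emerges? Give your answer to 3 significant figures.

0.338

The effusion rate of species i is ∝ p_i/√M_i ∝ n_i/√M_i.
So x_CH₄ in the escaping gas = (n_CH₄/√M_CH₄) / Σ(n_i/√M_i)
= (0.669/√16.04) / (0.669/√16.04 + 3.95/√146.06) = 0.1670/(0.1670 + 0.3268) = 0.338.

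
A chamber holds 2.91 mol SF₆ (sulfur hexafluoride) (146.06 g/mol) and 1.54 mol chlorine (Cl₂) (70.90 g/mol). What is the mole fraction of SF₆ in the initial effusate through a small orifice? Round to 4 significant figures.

Each component's effusion rate ∝ (its partial pressure)·(1/√M) ∝ n_i/√M_i.
So x_SF₆ in the escaping gas = (n_SF₆/√M_SF₆) / Σ(n_i/√M_i)
= (2.91/√146.06) / (2.91/√146.06 + 1.54/√70.90) = 0.2408/(0.2408 + 0.1829) = 0.5683.

0.5683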